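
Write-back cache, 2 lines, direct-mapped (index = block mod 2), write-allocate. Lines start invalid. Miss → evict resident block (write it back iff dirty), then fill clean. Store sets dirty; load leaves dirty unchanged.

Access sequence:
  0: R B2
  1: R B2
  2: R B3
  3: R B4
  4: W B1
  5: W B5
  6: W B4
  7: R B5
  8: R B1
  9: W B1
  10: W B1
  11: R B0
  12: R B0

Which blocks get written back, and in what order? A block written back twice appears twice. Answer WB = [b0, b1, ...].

0: R B2 -> L0 miss  d=-]
1: R B2 -> L0 hit  d=-]
2: R B3 -> L1 miss  d=-]
3: R B4 -> L0 miss  d=-]
4: W B1 -> L1 miss  d=D]
5: W B5 -> L1 miss wb->B1  d=D]
6: W B4 -> L0 hit  d=D]
7: R B5 -> L1 hit  d=D]
8: R B1 -> L1 miss wb->B5  d=-]
9: W B1 -> L1 hit  d=D]
10: W B1 -> L1 hit  d=D]
11: R B0 -> L0 miss wb->B4  d=-]
12: R B0 -> L0 hit  d=-]

WB = [1, 5, 4]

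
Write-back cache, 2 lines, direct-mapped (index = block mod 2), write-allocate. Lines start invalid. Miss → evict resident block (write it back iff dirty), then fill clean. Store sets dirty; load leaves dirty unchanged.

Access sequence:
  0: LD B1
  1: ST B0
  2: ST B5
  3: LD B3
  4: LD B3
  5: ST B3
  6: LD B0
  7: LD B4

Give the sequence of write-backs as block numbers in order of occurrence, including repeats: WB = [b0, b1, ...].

WB = [5, 0]

  0 | R B1 → L1 miss [-]
  1 | W B0 → L0 miss [D]
  2 | W B5 → L1 miss [D]
  3 | R B3 → L1 miss wb→B5 [-]
  4 | R B3 → L1 hit [-]
  5 | W B3 → L1 hit [D]
  6 | R B0 → L0 hit [D]
  7 | R B4 → L0 miss wb→B0 [-]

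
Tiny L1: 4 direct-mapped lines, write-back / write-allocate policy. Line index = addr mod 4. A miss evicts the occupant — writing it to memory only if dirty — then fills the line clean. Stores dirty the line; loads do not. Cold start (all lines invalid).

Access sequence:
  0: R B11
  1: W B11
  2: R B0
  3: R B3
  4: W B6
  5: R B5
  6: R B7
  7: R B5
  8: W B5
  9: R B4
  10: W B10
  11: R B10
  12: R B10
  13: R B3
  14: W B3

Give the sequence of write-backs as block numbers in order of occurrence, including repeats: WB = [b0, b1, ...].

WB = [11, 6]

0: R B11 → L3 miss [-]
1: W B11 → L3 hit [D]
2: R B0 → L0 miss [-]
3: R B3 → L3 miss wb→B11 [-]
4: W B6 → L2 miss [D]
5: R B5 → L1 miss [-]
6: R B7 → L3 miss [-]
7: R B5 → L1 hit [-]
8: W B5 → L1 hit [D]
9: R B4 → L0 miss [-]
10: W B10 → L2 miss wb→B6 [D]
11: R B10 → L2 hit [D]
12: R B10 → L2 hit [D]
13: R B3 → L3 miss [-]
14: W B3 → L3 hit [D]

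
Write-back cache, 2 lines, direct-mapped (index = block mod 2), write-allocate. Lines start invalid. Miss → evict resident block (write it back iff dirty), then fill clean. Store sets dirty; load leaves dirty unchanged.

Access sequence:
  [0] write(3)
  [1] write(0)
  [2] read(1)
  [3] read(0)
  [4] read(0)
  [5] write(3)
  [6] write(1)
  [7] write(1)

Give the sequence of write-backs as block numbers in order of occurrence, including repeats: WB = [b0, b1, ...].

WB = [3, 3]

0: W B3 → L1 miss [D]
1: W B0 → L0 miss [D]
2: R B1 → L1 miss wb→B3 [-]
3: R B0 → L0 hit [D]
4: R B0 → L0 hit [D]
5: W B3 → L1 miss [D]
6: W B1 → L1 miss wb→B3 [D]
7: W B1 → L1 hit [D]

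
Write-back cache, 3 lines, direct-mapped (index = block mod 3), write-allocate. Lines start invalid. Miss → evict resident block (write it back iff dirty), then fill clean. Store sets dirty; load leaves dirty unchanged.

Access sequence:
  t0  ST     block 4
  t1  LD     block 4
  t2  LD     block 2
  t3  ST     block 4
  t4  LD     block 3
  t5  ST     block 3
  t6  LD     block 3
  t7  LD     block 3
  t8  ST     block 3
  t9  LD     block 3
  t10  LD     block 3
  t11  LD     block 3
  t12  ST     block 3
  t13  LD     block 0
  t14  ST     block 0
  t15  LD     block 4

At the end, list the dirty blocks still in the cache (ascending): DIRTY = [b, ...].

  0 | W B4 → L1 miss [D]
  1 | R B4 → L1 hit [D]
  2 | R B2 → L2 miss [-]
  3 | W B4 → L1 hit [D]
  4 | R B3 → L0 miss [-]
  5 | W B3 → L0 hit [D]
  6 | R B3 → L0 hit [D]
  7 | R B3 → L0 hit [D]
  8 | W B3 → L0 hit [D]
  9 | R B3 → L0 hit [D]
  10 | R B3 → L0 hit [D]
  11 | R B3 → L0 hit [D]
  12 | W B3 → L0 hit [D]
  13 | R B0 → L0 miss wb→B3 [-]
  14 | W B0 → L0 hit [D]
  15 | R B4 → L1 hit [D]

DIRTY = [0, 4]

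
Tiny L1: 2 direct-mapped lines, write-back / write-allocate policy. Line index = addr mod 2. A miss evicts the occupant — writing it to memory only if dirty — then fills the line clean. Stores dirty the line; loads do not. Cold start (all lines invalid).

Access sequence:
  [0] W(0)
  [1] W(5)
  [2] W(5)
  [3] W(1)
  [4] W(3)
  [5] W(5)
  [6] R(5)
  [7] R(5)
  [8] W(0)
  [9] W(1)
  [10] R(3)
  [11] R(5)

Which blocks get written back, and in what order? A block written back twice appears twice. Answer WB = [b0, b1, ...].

WB = [5, 1, 3, 5, 1]

0: W B0 -> L0 miss  d=D]
1: W B5 -> L1 miss  d=D]
2: W B5 -> L1 hit  d=D]
3: W B1 -> L1 miss wb->B5  d=D]
4: W B3 -> L1 miss wb->B1  d=D]
5: W B5 -> L1 miss wb->B3  d=D]
6: R B5 -> L1 hit  d=D]
7: R B5 -> L1 hit  d=D]
8: W B0 -> L0 hit  d=D]
9: W B1 -> L1 miss wb->B5  d=D]
10: R B3 -> L1 miss wb->B1  d=-]
11: R B5 -> L1 miss  d=-]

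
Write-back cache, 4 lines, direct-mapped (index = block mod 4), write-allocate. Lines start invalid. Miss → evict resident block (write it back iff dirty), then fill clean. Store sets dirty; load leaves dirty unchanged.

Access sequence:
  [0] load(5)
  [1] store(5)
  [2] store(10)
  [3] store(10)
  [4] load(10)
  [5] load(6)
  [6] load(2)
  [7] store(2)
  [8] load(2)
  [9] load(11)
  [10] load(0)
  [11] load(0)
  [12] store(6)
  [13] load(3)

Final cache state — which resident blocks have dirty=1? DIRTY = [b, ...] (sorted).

  0 | R B5 → L1 miss [-]
  1 | W B5 → L1 hit [D]
  2 | W B10 → L2 miss [D]
  3 | W B10 → L2 hit [D]
  4 | R B10 → L2 hit [D]
  5 | R B6 → L2 miss wb→B10 [-]
  6 | R B2 → L2 miss [-]
  7 | W B2 → L2 hit [D]
  8 | R B2 → L2 hit [D]
  9 | R B11 → L3 miss [-]
  10 | R B0 → L0 miss [-]
  11 | R B0 → L0 hit [-]
  12 | W B6 → L2 miss wb→B2 [D]
  13 | R B3 → L3 miss [-]

DIRTY = [5, 6]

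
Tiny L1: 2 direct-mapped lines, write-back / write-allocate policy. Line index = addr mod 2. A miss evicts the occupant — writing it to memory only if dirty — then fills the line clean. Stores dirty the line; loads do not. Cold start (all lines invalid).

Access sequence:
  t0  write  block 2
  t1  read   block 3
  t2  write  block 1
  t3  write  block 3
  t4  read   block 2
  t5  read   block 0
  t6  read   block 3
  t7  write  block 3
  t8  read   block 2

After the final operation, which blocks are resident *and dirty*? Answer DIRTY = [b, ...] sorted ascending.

DIRTY = [3]

0: W B2 → L0 miss [D]
1: R B3 → L1 miss [-]
2: W B1 → L1 miss [D]
3: W B3 → L1 miss wb→B1 [D]
4: R B2 → L0 hit [D]
5: R B0 → L0 miss wb→B2 [-]
6: R B3 → L1 hit [D]
7: W B3 → L1 hit [D]
8: R B2 → L0 miss [-]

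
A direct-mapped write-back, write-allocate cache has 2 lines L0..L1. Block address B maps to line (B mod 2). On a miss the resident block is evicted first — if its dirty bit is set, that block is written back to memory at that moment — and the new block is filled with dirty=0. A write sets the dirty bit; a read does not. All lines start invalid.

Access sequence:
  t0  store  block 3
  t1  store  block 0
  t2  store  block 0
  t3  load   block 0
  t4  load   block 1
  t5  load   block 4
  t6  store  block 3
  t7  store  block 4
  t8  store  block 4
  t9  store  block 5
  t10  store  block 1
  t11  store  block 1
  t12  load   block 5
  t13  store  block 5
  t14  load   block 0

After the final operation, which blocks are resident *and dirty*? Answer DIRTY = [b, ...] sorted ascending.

DIRTY = [5]

  0 | W B3 → L1 miss [D]
  1 | W B0 → L0 miss [D]
  2 | W B0 → L0 hit [D]
  3 | R B0 → L0 hit [D]
  4 | R B1 → L1 miss wb→B3 [-]
  5 | R B4 → L0 miss wb→B0 [-]
  6 | W B3 → L1 miss [D]
  7 | W B4 → L0 hit [D]
  8 | W B4 → L0 hit [D]
  9 | W B5 → L1 miss wb→B3 [D]
  10 | W B1 → L1 miss wb→B5 [D]
  11 | W B1 → L1 hit [D]
  12 | R B5 → L1 miss wb→B1 [-]
  13 | W B5 → L1 hit [D]
  14 | R B0 → L0 miss wb→B4 [-]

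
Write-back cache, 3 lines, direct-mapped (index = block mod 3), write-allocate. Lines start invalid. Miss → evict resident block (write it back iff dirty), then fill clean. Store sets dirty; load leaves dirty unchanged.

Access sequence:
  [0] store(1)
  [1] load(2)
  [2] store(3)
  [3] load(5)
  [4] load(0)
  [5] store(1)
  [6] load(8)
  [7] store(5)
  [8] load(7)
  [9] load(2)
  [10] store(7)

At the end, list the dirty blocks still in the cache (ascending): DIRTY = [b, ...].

0: W B1 -> L1 miss  d=D]
1: R B2 -> L2 miss  d=-]
2: W B3 -> L0 miss  d=D]
3: R B5 -> L2 miss  d=-]
4: R B0 -> L0 miss wb->B3  d=-]
5: W B1 -> L1 hit  d=D]
6: R B8 -> L2 miss  d=-]
7: W B5 -> L2 miss  d=D]
8: R B7 -> L1 miss wb->B1  d=-]
9: R B2 -> L2 miss wb->B5  d=-]
10: W B7 -> L1 hit  d=D]

DIRTY = [7]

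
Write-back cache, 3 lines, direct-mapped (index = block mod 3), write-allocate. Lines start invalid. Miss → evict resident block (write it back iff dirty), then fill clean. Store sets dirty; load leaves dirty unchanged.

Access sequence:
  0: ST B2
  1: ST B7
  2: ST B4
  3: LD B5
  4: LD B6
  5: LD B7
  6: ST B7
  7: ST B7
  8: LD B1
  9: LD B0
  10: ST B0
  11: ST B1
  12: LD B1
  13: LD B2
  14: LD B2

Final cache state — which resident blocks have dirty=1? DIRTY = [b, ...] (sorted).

DIRTY = [0, 1]

0: W B2 -> L2 miss  d=D]
1: W B7 -> L1 miss  d=D]
2: W B4 -> L1 miss wb->B7  d=D]
3: R B5 -> L2 miss wb->B2  d=-]
4: R B6 -> L0 miss  d=-]
5: R B7 -> L1 miss wb->B4  d=-]
6: W B7 -> L1 hit  d=D]
7: W B7 -> L1 hit  d=D]
8: R B1 -> L1 miss wb->B7  d=-]
9: R B0 -> L0 miss  d=-]
10: W B0 -> L0 hit  d=D]
11: W B1 -> L1 hit  d=D]
12: R B1 -> L1 hit  d=D]
13: R B2 -> L2 miss  d=-]
14: R B2 -> L2 hit  d=-]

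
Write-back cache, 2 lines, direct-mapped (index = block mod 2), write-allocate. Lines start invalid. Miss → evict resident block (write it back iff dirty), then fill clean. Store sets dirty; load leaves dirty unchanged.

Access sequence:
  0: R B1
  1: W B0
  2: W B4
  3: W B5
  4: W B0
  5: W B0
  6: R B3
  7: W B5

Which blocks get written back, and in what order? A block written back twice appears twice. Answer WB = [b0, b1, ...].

0: R B1 → L1 miss [-]
1: W B0 → L0 miss [D]
2: W B4 → L0 miss wb→B0 [D]
3: W B5 → L1 miss [D]
4: W B0 → L0 miss wb→B4 [D]
5: W B0 → L0 hit [D]
6: R B3 → L1 miss wb→B5 [-]
7: W B5 → L1 miss [D]

WB = [0, 4, 5]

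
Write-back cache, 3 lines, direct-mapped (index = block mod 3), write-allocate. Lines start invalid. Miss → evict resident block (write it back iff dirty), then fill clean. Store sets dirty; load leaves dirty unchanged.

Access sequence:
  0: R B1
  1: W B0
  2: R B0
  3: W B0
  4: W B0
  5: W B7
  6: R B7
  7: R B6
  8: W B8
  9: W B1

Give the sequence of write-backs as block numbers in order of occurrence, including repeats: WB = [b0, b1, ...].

WB = [0, 7]

0: R B1 -> L1 miss  d=-]
1: W B0 -> L0 miss  d=D]
2: R B0 -> L0 hit  d=D]
3: W B0 -> L0 hit  d=D]
4: W B0 -> L0 hit  d=D]
5: W B7 -> L1 miss  d=D]
6: R B7 -> L1 hit  d=D]
7: R B6 -> L0 miss wb->B0  d=-]
8: W B8 -> L2 miss  d=D]
9: W B1 -> L1 miss wb->B7  d=D]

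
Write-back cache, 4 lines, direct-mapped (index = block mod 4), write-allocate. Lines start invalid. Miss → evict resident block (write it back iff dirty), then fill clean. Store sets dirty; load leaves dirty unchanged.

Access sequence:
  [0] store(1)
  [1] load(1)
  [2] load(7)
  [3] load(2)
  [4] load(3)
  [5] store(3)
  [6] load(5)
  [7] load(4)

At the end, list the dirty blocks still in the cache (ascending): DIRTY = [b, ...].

0: W B1 -> L1 miss  d=D]
1: R B1 -> L1 hit  d=D]
2: R B7 -> L3 miss  d=-]
3: R B2 -> L2 miss  d=-]
4: R B3 -> L3 miss  d=-]
5: W B3 -> L3 hit  d=D]
6: R B5 -> L1 miss wb->B1  d=-]
7: R B4 -> L0 miss  d=-]

DIRTY = [3]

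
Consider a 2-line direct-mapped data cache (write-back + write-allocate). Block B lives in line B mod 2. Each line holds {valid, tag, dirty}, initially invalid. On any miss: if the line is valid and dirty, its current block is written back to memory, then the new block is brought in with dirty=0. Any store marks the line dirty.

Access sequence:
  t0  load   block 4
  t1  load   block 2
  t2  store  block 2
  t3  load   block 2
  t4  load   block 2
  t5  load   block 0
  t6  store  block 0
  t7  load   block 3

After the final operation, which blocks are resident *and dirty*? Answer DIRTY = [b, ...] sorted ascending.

DIRTY = [0]

  0 | R B4 → L0 miss [-]
  1 | R B2 → L0 miss [-]
  2 | W B2 → L0 hit [D]
  3 | R B2 → L0 hit [D]
  4 | R B2 → L0 hit [D]
  5 | R B0 → L0 miss wb→B2 [-]
  6 | W B0 → L0 hit [D]
  7 | R B3 → L1 miss [-]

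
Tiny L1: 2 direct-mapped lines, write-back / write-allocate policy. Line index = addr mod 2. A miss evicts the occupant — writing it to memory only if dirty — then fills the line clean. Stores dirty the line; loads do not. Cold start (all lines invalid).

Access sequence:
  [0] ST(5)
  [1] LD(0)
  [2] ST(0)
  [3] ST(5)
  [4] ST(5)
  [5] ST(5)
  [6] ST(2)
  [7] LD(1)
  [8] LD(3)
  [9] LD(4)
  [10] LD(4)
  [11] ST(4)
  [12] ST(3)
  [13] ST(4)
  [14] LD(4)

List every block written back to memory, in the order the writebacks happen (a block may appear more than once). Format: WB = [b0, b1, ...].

WB = [0, 5, 2]

0: W B5 -> L1 miss  d=D]
1: R B0 -> L0 miss  d=-]
2: W B0 -> L0 hit  d=D]
3: W B5 -> L1 hit  d=D]
4: W B5 -> L1 hit  d=D]
5: W B5 -> L1 hit  d=D]
6: W B2 -> L0 miss wb->B0  d=D]
7: R B1 -> L1 miss wb->B5  d=-]
8: R B3 -> L1 miss  d=-]
9: R B4 -> L0 miss wb->B2  d=-]
10: R B4 -> L0 hit  d=-]
11: W B4 -> L0 hit  d=D]
12: W B3 -> L1 hit  d=D]
13: W B4 -> L0 hit  d=D]
14: R B4 -> L0 hit  d=D]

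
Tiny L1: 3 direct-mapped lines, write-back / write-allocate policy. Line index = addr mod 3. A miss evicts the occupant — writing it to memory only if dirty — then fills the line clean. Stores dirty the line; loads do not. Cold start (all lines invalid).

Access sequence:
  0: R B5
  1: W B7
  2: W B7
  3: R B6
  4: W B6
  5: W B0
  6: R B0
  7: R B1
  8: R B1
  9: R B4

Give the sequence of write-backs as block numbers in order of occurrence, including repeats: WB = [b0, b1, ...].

  0 | R B5 → L2 miss [-]
  1 | W B7 → L1 miss [D]
  2 | W B7 → L1 hit [D]
  3 | R B6 → L0 miss [-]
  4 | W B6 → L0 hit [D]
  5 | W B0 → L0 miss wb→B6 [D]
  6 | R B0 → L0 hit [D]
  7 | R B1 → L1 miss wb→B7 [-]
  8 | R B1 → L1 hit [-]
  9 | R B4 → L1 miss [-]

WB = [6, 7]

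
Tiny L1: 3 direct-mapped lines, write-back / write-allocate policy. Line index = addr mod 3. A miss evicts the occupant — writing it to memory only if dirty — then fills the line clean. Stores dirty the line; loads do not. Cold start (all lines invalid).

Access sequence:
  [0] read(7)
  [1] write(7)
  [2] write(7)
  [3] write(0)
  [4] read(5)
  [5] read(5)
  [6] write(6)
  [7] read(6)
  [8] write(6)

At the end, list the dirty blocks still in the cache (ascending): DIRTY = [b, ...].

DIRTY = [6, 7]

0: R B7 -> L1 miss  d=-]
1: W B7 -> L1 hit  d=D]
2: W B7 -> L1 hit  d=D]
3: W B0 -> L0 miss  d=D]
4: R B5 -> L2 miss  d=-]
5: R B5 -> L2 hit  d=-]
6: W B6 -> L0 miss wb->B0  d=D]
7: R B6 -> L0 hit  d=D]
8: W B6 -> L0 hit  d=D]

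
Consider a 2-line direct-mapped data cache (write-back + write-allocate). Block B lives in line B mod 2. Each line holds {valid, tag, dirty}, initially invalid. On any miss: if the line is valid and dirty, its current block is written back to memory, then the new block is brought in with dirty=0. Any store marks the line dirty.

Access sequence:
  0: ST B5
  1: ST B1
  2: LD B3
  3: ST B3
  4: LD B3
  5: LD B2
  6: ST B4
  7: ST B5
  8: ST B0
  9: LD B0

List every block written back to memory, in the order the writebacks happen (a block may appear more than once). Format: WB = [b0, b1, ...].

0: W B5 → L1 miss [D]
1: W B1 → L1 miss wb→B5 [D]
2: R B3 → L1 miss wb→B1 [-]
3: W B3 → L1 hit [D]
4: R B3 → L1 hit [D]
5: R B2 → L0 miss [-]
6: W B4 → L0 miss [D]
7: W B5 → L1 miss wb→B3 [D]
8: W B0 → L0 miss wb→B4 [D]
9: R B0 → L0 hit [D]

WB = [5, 1, 3, 4]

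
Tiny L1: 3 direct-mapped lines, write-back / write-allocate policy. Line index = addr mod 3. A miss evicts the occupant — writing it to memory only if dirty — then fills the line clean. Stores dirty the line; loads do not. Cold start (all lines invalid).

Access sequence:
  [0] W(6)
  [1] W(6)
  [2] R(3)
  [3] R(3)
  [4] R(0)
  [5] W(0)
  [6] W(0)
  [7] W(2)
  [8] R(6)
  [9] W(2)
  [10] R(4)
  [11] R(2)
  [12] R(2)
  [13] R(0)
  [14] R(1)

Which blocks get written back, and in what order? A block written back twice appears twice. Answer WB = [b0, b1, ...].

0: W B6 -> L0 miss  d=D]
1: W B6 -> L0 hit  d=D]
2: R B3 -> L0 miss wb->B6  d=-]
3: R B3 -> L0 hit  d=-]
4: R B0 -> L0 miss  d=-]
5: W B0 -> L0 hit  d=D]
6: W B0 -> L0 hit  d=D]
7: W B2 -> L2 miss  d=D]
8: R B6 -> L0 miss wb->B0  d=-]
9: W B2 -> L2 hit  d=D]
10: R B4 -> L1 miss  d=-]
11: R B2 -> L2 hit  d=D]
12: R B2 -> L2 hit  d=D]
13: R B0 -> L0 miss  d=-]
14: R B1 -> L1 miss  d=-]

WB = [6, 0]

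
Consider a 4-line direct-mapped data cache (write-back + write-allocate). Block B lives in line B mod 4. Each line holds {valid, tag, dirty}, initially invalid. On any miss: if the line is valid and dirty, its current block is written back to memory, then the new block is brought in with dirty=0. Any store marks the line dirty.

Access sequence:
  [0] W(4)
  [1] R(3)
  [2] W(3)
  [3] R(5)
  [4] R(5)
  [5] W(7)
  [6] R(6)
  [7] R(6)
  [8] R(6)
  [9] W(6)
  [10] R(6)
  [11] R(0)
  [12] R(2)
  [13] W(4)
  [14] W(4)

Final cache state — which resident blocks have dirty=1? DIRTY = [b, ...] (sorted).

0: W B4 -> L0 miss  d=D]
1: R B3 -> L3 miss  d=-]
2: W B3 -> L3 hit  d=D]
3: R B5 -> L1 miss  d=-]
4: R B5 -> L1 hit  d=-]
5: W B7 -> L3 miss wb->B3  d=D]
6: R B6 -> L2 miss  d=-]
7: R B6 -> L2 hit  d=-]
8: R B6 -> L2 hit  d=-]
9: W B6 -> L2 hit  d=D]
10: R B6 -> L2 hit  d=D]
11: R B0 -> L0 miss wb->B4  d=-]
12: R B2 -> L2 miss wb->B6  d=-]
13: W B4 -> L0 miss  d=D]
14: W B4 -> L0 hit  d=D]

DIRTY = [4, 7]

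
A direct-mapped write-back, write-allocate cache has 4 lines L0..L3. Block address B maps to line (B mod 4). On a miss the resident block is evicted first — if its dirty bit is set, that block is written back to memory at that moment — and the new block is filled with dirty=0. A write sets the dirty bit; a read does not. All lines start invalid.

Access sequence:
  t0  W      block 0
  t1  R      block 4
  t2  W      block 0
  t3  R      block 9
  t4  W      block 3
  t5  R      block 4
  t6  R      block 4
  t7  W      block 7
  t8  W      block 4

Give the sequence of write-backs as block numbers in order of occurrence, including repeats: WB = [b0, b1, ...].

  0 | W B0 → L0 miss [D]
  1 | R B4 → L0 miss wb→B0 [-]
  2 | W B0 → L0 miss [D]
  3 | R B9 → L1 miss [-]
  4 | W B3 → L3 miss [D]
  5 | R B4 → L0 miss wb→B0 [-]
  6 | R B4 → L0 hit [-]
  7 | W B7 → L3 miss wb→B3 [D]
  8 | W B4 → L0 hit [D]

WB = [0, 0, 3]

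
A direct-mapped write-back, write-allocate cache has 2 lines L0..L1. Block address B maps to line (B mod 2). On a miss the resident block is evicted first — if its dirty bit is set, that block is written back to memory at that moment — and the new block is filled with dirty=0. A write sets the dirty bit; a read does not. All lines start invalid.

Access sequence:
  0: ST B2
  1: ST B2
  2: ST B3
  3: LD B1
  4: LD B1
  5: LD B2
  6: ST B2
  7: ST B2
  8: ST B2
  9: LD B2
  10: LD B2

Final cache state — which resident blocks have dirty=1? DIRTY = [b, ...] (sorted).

DIRTY = [2]

0: W B2 → L0 miss [D]
1: W B2 → L0 hit [D]
2: W B3 → L1 miss [D]
3: R B1 → L1 miss wb→B3 [-]
4: R B1 → L1 hit [-]
5: R B2 → L0 hit [D]
6: W B2 → L0 hit [D]
7: W B2 → L0 hit [D]
8: W B2 → L0 hit [D]
9: R B2 → L0 hit [D]
10: R B2 → L0 hit [D]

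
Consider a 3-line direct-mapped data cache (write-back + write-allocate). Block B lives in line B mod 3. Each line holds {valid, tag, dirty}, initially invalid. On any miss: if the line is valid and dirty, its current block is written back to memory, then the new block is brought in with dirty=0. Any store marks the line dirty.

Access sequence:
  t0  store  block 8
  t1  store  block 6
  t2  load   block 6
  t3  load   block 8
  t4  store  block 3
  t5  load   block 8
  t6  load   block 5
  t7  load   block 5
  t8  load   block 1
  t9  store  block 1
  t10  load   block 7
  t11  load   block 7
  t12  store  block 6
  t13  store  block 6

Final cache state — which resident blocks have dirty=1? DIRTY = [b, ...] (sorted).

0: W B8 → L2 miss [D]
1: W B6 → L0 miss [D]
2: R B6 → L0 hit [D]
3: R B8 → L2 hit [D]
4: W B3 → L0 miss wb→B6 [D]
5: R B8 → L2 hit [D]
6: R B5 → L2 miss wb→B8 [-]
7: R B5 → L2 hit [-]
8: R B1 → L1 miss [-]
9: W B1 → L1 hit [D]
10: R B7 → L1 miss wb→B1 [-]
11: R B7 → L1 hit [-]
12: W B6 → L0 miss wb→B3 [D]
13: W B6 → L0 hit [D]

DIRTY = [6]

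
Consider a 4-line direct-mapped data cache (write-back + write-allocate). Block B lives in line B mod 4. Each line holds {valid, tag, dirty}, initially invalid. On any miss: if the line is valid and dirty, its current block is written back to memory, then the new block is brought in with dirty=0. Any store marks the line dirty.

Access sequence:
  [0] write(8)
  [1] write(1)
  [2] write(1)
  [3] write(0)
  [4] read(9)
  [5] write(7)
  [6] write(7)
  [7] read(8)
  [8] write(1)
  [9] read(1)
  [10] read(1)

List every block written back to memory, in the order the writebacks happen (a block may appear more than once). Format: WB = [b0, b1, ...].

0: W B8 → L0 miss [D]
1: W B1 → L1 miss [D]
2: W B1 → L1 hit [D]
3: W B0 → L0 miss wb→B8 [D]
4: R B9 → L1 miss wb→B1 [-]
5: W B7 → L3 miss [D]
6: W B7 → L3 hit [D]
7: R B8 → L0 miss wb→B0 [-]
8: W B1 → L1 miss [D]
9: R B1 → L1 hit [D]
10: R B1 → L1 hit [D]

WB = [8, 1, 0]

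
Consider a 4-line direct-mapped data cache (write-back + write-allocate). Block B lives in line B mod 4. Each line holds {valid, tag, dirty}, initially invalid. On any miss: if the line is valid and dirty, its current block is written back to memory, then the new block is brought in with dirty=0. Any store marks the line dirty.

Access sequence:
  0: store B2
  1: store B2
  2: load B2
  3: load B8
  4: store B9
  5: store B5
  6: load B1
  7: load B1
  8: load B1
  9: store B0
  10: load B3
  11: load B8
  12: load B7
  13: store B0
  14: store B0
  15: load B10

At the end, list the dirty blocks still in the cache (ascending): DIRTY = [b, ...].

0: W B2 → L2 miss [D]
1: W B2 → L2 hit [D]
2: R B2 → L2 hit [D]
3: R B8 → L0 miss [-]
4: W B9 → L1 miss [D]
5: W B5 → L1 miss wb→B9 [D]
6: R B1 → L1 miss wb→B5 [-]
7: R B1 → L1 hit [-]
8: R B1 → L1 hit [-]
9: W B0 → L0 miss [D]
10: R B3 → L3 miss [-]
11: R B8 → L0 miss wb→B0 [-]
12: R B7 → L3 miss [-]
13: W B0 → L0 miss [D]
14: W B0 → L0 hit [D]
15: R B10 → L2 miss wb→B2 [-]

DIRTY = [0]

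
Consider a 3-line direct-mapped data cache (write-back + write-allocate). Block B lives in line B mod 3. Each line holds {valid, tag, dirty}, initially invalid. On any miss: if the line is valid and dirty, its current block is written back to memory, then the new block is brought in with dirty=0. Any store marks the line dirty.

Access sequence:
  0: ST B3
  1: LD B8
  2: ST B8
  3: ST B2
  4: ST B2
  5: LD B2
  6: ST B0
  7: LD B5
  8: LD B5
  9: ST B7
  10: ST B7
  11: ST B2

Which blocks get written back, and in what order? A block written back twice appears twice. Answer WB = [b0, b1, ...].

WB = [8, 3, 2]

  0 | W B3 → L0 miss [D]
  1 | R B8 → L2 miss [-]
  2 | W B8 → L2 hit [D]
  3 | W B2 → L2 miss wb→B8 [D]
  4 | W B2 → L2 hit [D]
  5 | R B2 → L2 hit [D]
  6 | W B0 → L0 miss wb→B3 [D]
  7 | R B5 → L2 miss wb→B2 [-]
  8 | R B5 → L2 hit [-]
  9 | W B7 → L1 miss [D]
  10 | W B7 → L1 hit [D]
  11 | W B2 → L2 miss [D]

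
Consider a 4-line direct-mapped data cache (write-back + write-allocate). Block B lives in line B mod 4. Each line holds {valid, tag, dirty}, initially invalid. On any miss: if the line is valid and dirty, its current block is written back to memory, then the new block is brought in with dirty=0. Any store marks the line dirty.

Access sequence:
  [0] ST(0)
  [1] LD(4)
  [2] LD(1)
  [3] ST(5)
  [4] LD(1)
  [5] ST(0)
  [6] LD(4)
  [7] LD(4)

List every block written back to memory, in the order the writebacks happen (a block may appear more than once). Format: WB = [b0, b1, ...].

  0 | W B0 → L0 miss [D]
  1 | R B4 → L0 miss wb→B0 [-]
  2 | R B1 → L1 miss [-]
  3 | W B5 → L1 miss [D]
  4 | R B1 → L1 miss wb→B5 [-]
  5 | W B0 → L0 miss [D]
  6 | R B4 → L0 miss wb→B0 [-]
  7 | R B4 → L0 hit [-]

WB = [0, 5, 0]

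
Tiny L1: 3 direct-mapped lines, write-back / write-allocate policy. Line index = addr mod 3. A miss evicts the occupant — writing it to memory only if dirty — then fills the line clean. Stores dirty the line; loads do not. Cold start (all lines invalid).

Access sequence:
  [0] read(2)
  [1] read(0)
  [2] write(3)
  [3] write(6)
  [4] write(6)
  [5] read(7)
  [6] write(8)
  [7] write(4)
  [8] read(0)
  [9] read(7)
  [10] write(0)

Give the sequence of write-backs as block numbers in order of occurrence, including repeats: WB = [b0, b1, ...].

0: R B2 → L2 miss [-]
1: R B0 → L0 miss [-]
2: W B3 → L0 miss [D]
3: W B6 → L0 miss wb→B3 [D]
4: W B6 → L0 hit [D]
5: R B7 → L1 miss [-]
6: W B8 → L2 miss [D]
7: W B4 → L1 miss [D]
8: R B0 → L0 miss wb→B6 [-]
9: R B7 → L1 miss wb→B4 [-]
10: W B0 → L0 hit [D]

WB = [3, 6, 4]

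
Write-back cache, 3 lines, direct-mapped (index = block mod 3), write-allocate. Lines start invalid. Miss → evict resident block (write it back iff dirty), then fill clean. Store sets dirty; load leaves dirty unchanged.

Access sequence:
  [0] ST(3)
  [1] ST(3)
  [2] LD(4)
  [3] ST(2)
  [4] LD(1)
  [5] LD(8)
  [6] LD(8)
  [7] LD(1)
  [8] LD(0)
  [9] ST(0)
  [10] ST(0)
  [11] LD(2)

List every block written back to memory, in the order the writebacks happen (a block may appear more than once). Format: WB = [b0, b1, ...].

  0 | W B3 → L0 miss [D]
  1 | W B3 → L0 hit [D]
  2 | R B4 → L1 miss [-]
  3 | W B2 → L2 miss [D]
  4 | R B1 → L1 miss [-]
  5 | R B8 → L2 miss wb→B2 [-]
  6 | R B8 → L2 hit [-]
  7 | R B1 → L1 hit [-]
  8 | R B0 → L0 miss wb→B3 [-]
  9 | W B0 → L0 hit [D]
  10 | W B0 → L0 hit [D]
  11 | R B2 → L2 miss [-]

WB = [2, 3]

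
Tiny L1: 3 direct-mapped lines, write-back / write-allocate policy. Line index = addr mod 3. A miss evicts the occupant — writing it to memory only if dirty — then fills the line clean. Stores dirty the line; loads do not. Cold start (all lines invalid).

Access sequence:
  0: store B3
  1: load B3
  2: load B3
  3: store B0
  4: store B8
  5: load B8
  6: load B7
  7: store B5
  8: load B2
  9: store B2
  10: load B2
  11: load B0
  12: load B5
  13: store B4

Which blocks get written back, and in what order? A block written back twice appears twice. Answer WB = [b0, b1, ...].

  0 | W B3 → L0 miss [D]
  1 | R B3 → L0 hit [D]
  2 | R B3 → L0 hit [D]
  3 | W B0 → L0 miss wb→B3 [D]
  4 | W B8 → L2 miss [D]
  5 | R B8 → L2 hit [D]
  6 | R B7 → L1 miss [-]
  7 | W B5 → L2 miss wb→B8 [D]
  8 | R B2 → L2 miss wb→B5 [-]
  9 | W B2 → L2 hit [D]
  10 | R B2 → L2 hit [D]
  11 | R B0 → L0 hit [D]
  12 | R B5 → L2 miss wb→B2 [-]
  13 | W B4 → L1 miss [D]

WB = [3, 8, 5, 2]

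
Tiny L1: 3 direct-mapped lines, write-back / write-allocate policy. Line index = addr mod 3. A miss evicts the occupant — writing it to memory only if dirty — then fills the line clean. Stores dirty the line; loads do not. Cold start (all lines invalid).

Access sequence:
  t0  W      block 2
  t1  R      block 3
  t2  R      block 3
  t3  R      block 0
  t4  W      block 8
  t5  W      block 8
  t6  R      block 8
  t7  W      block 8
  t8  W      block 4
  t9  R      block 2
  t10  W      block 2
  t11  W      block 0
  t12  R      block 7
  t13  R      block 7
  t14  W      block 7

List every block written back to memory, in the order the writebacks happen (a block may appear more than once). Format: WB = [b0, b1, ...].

WB = [2, 8, 4]

0: W B2 → L2 miss [D]
1: R B3 → L0 miss [-]
2: R B3 → L0 hit [-]
3: R B0 → L0 miss [-]
4: W B8 → L2 miss wb→B2 [D]
5: W B8 → L2 hit [D]
6: R B8 → L2 hit [D]
7: W B8 → L2 hit [D]
8: W B4 → L1 miss [D]
9: R B2 → L2 miss wb→B8 [-]
10: W B2 → L2 hit [D]
11: W B0 → L0 hit [D]
12: R B7 → L1 miss wb→B4 [-]
13: R B7 → L1 hit [-]
14: W B7 → L1 hit [D]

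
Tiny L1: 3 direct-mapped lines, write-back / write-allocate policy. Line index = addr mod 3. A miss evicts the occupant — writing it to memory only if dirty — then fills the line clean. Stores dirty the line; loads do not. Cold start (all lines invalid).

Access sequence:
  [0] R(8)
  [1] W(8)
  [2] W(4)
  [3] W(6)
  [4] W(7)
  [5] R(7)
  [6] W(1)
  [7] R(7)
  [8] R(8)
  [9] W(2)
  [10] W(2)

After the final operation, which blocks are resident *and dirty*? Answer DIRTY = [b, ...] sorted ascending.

DIRTY = [2, 6]

0: R B8 -> L2 miss  d=-]
1: W B8 -> L2 hit  d=D]
2: W B4 -> L1 miss  d=D]
3: W B6 -> L0 miss  d=D]
4: W B7 -> L1 miss wb->B4  d=D]
5: R B7 -> L1 hit  d=D]
6: W B1 -> L1 miss wb->B7  d=D]
7: R B7 -> L1 miss wb->B1  d=-]
8: R B8 -> L2 hit  d=D]
9: W B2 -> L2 miss wb->B8  d=D]
10: W B2 -> L2 hit  d=D]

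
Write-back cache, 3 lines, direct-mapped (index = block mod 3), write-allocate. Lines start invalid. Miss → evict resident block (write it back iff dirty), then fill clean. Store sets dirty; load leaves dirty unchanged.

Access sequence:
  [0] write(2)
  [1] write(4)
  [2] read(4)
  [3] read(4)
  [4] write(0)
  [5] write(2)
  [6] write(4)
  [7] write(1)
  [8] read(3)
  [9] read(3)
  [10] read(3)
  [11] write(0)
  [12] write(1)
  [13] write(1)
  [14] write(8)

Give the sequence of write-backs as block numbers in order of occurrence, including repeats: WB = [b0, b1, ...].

WB = [4, 0, 2]

  0 | W B2 → L2 miss [D]
  1 | W B4 → L1 miss [D]
  2 | R B4 → L1 hit [D]
  3 | R B4 → L1 hit [D]
  4 | W B0 → L0 miss [D]
  5 | W B2 → L2 hit [D]
  6 | W B4 → L1 hit [D]
  7 | W B1 → L1 miss wb→B4 [D]
  8 | R B3 → L0 miss wb→B0 [-]
  9 | R B3 → L0 hit [-]
  10 | R B3 → L0 hit [-]
  11 | W B0 → L0 miss [D]
  12 | W B1 → L1 hit [D]
  13 | W B1 → L1 hit [D]
  14 | W B8 → L2 miss wb→B2 [D]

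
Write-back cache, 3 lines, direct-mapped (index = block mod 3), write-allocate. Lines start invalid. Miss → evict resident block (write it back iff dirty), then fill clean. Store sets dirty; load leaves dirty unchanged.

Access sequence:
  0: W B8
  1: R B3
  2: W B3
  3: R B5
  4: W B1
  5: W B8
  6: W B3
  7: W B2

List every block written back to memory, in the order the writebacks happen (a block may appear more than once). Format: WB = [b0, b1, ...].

WB = [8, 8]

0: W B8 -> L2 miss  d=D]
1: R B3 -> L0 miss  d=-]
2: W B3 -> L0 hit  d=D]
3: R B5 -> L2 miss wb->B8  d=-]
4: W B1 -> L1 miss  d=D]
5: W B8 -> L2 miss  d=D]
6: W B3 -> L0 hit  d=D]
7: W B2 -> L2 miss wb->B8  d=D]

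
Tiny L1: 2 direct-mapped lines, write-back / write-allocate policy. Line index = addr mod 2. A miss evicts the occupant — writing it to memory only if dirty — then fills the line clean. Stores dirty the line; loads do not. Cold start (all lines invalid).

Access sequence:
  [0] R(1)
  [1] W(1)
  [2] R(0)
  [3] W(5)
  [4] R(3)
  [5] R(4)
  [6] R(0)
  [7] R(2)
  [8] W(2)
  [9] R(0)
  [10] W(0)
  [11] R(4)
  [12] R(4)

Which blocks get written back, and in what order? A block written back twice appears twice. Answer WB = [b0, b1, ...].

0: R B1 -> L1 miss  d=-]
1: W B1 -> L1 hit  d=D]
2: R B0 -> L0 miss  d=-]
3: W B5 -> L1 miss wb->B1  d=D]
4: R B3 -> L1 miss wb->B5  d=-]
5: R B4 -> L0 miss  d=-]
6: R B0 -> L0 miss  d=-]
7: R B2 -> L0 miss  d=-]
8: W B2 -> L0 hit  d=D]
9: R B0 -> L0 miss wb->B2  d=-]
10: W B0 -> L0 hit  d=D]
11: R B4 -> L0 miss wb->B0  d=-]
12: R B4 -> L0 hit  d=-]

WB = [1, 5, 2, 0]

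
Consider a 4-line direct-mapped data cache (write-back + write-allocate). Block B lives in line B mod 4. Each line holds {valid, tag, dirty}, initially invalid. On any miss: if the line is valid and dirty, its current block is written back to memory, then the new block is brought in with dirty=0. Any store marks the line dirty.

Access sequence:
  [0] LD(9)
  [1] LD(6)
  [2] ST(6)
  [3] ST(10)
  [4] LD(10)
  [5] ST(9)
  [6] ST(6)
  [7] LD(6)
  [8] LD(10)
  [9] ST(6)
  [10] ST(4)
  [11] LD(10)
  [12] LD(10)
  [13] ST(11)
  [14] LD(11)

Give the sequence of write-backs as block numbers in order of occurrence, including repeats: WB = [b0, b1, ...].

WB = [6, 10, 6, 6]

0: R B9 -> L1 miss  d=-]
1: R B6 -> L2 miss  d=-]
2: W B6 -> L2 hit  d=D]
3: W B10 -> L2 miss wb->B6  d=D]
4: R B10 -> L2 hit  d=D]
5: W B9 -> L1 hit  d=D]
6: W B6 -> L2 miss wb->B10  d=D]
7: R B6 -> L2 hit  d=D]
8: R B10 -> L2 miss wb->B6  d=-]
9: W B6 -> L2 miss  d=D]
10: W B4 -> L0 miss  d=D]
11: R B10 -> L2 miss wb->B6  d=-]
12: R B10 -> L2 hit  d=-]
13: W B11 -> L3 miss  d=D]
14: R B11 -> L3 hit  d=D]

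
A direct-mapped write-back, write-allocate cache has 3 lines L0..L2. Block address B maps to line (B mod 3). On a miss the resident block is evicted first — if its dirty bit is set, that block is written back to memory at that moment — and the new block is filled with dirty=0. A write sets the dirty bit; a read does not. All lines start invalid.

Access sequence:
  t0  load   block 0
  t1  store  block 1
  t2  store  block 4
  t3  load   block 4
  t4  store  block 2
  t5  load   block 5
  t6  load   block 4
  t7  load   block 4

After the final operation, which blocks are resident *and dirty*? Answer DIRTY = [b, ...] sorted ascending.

0: R B0 -> L0 miss  d=-]
1: W B1 -> L1 miss  d=D]
2: W B4 -> L1 miss wb->B1  d=D]
3: R B4 -> L1 hit  d=D]
4: W B2 -> L2 miss  d=D]
5: R B5 -> L2 miss wb->B2  d=-]
6: R B4 -> L1 hit  d=D]
7: R B4 -> L1 hit  d=D]

DIRTY = [4]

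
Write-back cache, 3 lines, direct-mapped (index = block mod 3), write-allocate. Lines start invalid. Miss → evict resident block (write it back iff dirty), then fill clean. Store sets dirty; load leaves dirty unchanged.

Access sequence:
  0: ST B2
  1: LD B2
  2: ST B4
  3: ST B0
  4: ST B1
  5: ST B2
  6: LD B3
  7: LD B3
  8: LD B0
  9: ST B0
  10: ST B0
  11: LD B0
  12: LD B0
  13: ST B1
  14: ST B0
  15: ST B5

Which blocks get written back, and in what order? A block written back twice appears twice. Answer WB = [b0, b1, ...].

WB = [4, 0, 2]

  0 | W B2 → L2 miss [D]
  1 | R B2 → L2 hit [D]
  2 | W B4 → L1 miss [D]
  3 | W B0 → L0 miss [D]
  4 | W B1 → L1 miss wb→B4 [D]
  5 | W B2 → L2 hit [D]
  6 | R B3 → L0 miss wb→B0 [-]
  7 | R B3 → L0 hit [-]
  8 | R B0 → L0 miss [-]
  9 | W B0 → L0 hit [D]
  10 | W B0 → L0 hit [D]
  11 | R B0 → L0 hit [D]
  12 | R B0 → L0 hit [D]
  13 | W B1 → L1 hit [D]
  14 | W B0 → L0 hit [D]
  15 | W B5 → L2 miss wb→B2 [D]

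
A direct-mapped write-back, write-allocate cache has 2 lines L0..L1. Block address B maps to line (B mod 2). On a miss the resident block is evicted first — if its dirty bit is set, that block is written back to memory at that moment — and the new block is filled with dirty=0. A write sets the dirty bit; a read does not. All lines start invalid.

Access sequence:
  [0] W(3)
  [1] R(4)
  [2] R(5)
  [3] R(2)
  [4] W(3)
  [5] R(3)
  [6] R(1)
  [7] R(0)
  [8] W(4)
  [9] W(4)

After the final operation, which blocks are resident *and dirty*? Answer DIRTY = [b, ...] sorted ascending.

0: W B3 -> L1 miss  d=D]
1: R B4 -> L0 miss  d=-]
2: R B5 -> L1 miss wb->B3  d=-]
3: R B2 -> L0 miss  d=-]
4: W B3 -> L1 miss  d=D]
5: R B3 -> L1 hit  d=D]
6: R B1 -> L1 miss wb->B3  d=-]
7: R B0 -> L0 miss  d=-]
8: W B4 -> L0 miss  d=D]
9: W B4 -> L0 hit  d=D]

DIRTY = [4]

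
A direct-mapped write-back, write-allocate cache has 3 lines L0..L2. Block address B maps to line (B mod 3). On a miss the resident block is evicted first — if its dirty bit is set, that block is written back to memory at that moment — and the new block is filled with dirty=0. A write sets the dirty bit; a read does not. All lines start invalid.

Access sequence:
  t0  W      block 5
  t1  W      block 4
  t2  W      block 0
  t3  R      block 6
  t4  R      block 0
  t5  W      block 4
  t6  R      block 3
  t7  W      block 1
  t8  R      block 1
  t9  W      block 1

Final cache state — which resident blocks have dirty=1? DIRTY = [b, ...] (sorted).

  0 | W B5 → L2 miss [D]
  1 | W B4 → L1 miss [D]
  2 | W B0 → L0 miss [D]
  3 | R B6 → L0 miss wb→B0 [-]
  4 | R B0 → L0 miss [-]
  5 | W B4 → L1 hit [D]
  6 | R B3 → L0 miss [-]
  7 | W B1 → L1 miss wb→B4 [D]
  8 | R B1 → L1 hit [D]
  9 | W B1 → L1 hit [D]

DIRTY = [1, 5]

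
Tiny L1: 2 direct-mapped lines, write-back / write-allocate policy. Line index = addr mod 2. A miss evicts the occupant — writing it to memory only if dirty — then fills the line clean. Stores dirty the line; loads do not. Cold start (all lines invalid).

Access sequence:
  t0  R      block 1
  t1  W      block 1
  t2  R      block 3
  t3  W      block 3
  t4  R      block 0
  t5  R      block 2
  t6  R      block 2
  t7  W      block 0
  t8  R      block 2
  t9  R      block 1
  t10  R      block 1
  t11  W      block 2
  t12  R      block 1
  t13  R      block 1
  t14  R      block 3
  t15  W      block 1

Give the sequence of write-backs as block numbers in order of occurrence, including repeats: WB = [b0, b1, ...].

0: R B1 -> L1 miss  d=-]
1: W B1 -> L1 hit  d=D]
2: R B3 -> L1 miss wb->B1  d=-]
3: W B3 -> L1 hit  d=D]
4: R B0 -> L0 miss  d=-]
5: R B2 -> L0 miss  d=-]
6: R B2 -> L0 hit  d=-]
7: W B0 -> L0 miss  d=D]
8: R B2 -> L0 miss wb->B0  d=-]
9: R B1 -> L1 miss wb->B3  d=-]
10: R B1 -> L1 hit  d=-]
11: W B2 -> L0 hit  d=D]
12: R B1 -> L1 hit  d=-]
13: R B1 -> L1 hit  d=-]
14: R B3 -> L1 miss  d=-]
15: W B1 -> L1 miss  d=D]

WB = [1, 0, 3]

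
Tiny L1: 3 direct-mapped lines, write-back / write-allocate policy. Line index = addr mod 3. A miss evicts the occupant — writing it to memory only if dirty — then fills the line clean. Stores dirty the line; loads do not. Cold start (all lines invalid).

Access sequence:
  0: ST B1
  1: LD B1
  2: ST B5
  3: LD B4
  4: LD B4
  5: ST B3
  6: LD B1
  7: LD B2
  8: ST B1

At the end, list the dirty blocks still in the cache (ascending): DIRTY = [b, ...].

0: W B1 -> L1 miss  d=D]
1: R B1 -> L1 hit  d=D]
2: W B5 -> L2 miss  d=D]
3: R B4 -> L1 miss wb->B1  d=-]
4: R B4 -> L1 hit  d=-]
5: W B3 -> L0 miss  d=D]
6: R B1 -> L1 miss  d=-]
7: R B2 -> L2 miss wb->B5  d=-]
8: W B1 -> L1 hit  d=D]

DIRTY = [1, 3]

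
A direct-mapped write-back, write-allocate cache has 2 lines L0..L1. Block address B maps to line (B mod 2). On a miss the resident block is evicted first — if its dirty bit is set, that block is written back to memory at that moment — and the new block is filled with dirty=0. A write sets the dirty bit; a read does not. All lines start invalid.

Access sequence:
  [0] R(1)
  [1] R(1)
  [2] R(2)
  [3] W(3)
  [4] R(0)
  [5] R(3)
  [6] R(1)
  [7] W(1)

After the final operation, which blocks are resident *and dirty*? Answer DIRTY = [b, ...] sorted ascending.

  0 | R B1 → L1 miss [-]
  1 | R B1 → L1 hit [-]
  2 | R B2 → L0 miss [-]
  3 | W B3 → L1 miss [D]
  4 | R B0 → L0 miss [-]
  5 | R B3 → L1 hit [D]
  6 | R B1 → L1 miss wb→B3 [-]
  7 | W B1 → L1 hit [D]

DIRTY = [1]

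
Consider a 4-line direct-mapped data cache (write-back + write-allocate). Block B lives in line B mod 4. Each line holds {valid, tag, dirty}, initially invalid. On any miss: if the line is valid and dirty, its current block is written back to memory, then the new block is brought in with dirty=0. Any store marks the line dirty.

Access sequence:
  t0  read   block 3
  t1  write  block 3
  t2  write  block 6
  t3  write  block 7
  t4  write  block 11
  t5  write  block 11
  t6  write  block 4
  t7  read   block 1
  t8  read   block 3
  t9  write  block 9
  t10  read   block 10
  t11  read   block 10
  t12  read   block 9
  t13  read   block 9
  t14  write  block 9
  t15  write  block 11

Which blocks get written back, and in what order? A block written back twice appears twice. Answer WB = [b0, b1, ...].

  0 | R B3 → L3 miss [-]
  1 | W B3 → L3 hit [D]
  2 | W B6 → L2 miss [D]
  3 | W B7 → L3 miss wb→B3 [D]
  4 | W B11 → L3 miss wb→B7 [D]
  5 | W B11 → L3 hit [D]
  6 | W B4 → L0 miss [D]
  7 | R B1 → L1 miss [-]
  8 | R B3 → L3 miss wb→B11 [-]
  9 | W B9 → L1 miss [D]
  10 | R B10 → L2 miss wb→B6 [-]
  11 | R B10 → L2 hit [-]
  12 | R B9 → L1 hit [D]
  13 | R B9 → L1 hit [D]
  14 | W B9 → L1 hit [D]
  15 | W B11 → L3 miss [D]

WB = [3, 7, 11, 6]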